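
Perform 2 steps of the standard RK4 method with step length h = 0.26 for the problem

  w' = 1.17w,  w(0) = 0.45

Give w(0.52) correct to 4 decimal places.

RK4: k1 = f(s_n, w_n); k2 = f(s_n + h/2, w_n + (h/2)·k1); k3 = f(s_n + h/2, w_n + (h/2)·k2); k4 = f(s_n + h, w_n + h·k3); w_{n+1} = w_n + (h/6)·(k1 + 2k2 + 2k3 + k4).
s=0.000000, w=0.450000:
  k1 = f(0.000000, 0.450000) = 0.526500
  k2 = f(0.130000, 0.518445) = 0.606581
  k3 = f(0.130000, 0.528855) = 0.618761
  k4 = f(0.260000, 0.610878) = 0.714727
  w ← 0.450000 + (0.26/6)·(k1 + 2k2 + 2k3 + k4) = 0.609983
s=0.260000, w=0.609983:
  k1 = f(0.260000, 0.609983) = 0.713680
  k2 = f(0.390000, 0.702761) = 0.822231
  k3 = f(0.390000, 0.716873) = 0.838741
  k4 = f(0.520000, 0.828055) = 0.968825
  w ← 0.609983 + (0.26/6)·(k1 + 2k2 + 2k3 + k4) = 0.826842
w(0.52) ≈ 0.8268

0.8268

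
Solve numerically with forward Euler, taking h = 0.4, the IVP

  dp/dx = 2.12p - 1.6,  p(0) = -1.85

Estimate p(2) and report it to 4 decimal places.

Euler: p_{n+1} = p_n + h·f(x_n, p_n).
x=0.000000, p=-1.850000: f=-5.522000 → p ← -1.850000 + 0.4·(-5.522000) = -4.058800
x=0.400000, p=-4.058800: f=-10.204656 → p ← -4.058800 + 0.4·(-10.204656) = -8.140662
x=0.800000, p=-8.140662: f=-18.858204 → p ← -8.140662 + 0.4·(-18.858204) = -15.683944
x=1.200000, p=-15.683944: f=-34.849962 → p ← -15.683944 + 0.4·(-34.849962) = -29.623929
x=1.600000, p=-29.623929: f=-64.402729 → p ← -29.623929 + 0.4·(-64.402729) = -55.385020
p(2) ≈ -55.3850

-55.3850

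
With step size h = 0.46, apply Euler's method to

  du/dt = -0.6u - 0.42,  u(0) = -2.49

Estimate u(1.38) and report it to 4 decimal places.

-1.3793

Euler: u_{n+1} = u_n + h·f(t_n, u_n).
t=0.000000, u=-2.490000: f=1.074000 → u ← -2.490000 + 0.46·1.074000 = -1.995960
t=0.460000, u=-1.995960: f=0.777576 → u ← -1.995960 + 0.46·0.777576 = -1.638275
t=0.920000, u=-1.638275: f=0.562965 → u ← -1.638275 + 0.46·0.562965 = -1.379311
u(1.38) ≈ -1.3793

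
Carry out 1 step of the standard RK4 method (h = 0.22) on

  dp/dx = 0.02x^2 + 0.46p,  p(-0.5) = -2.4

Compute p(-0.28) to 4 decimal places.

-2.6549

RK4: k1 = f(x_n, p_n); k2 = f(x_n + h/2, p_n + (h/2)·k1); k3 = f(x_n + h/2, p_n + (h/2)·k2); k4 = f(x_n + h, p_n + h·k3); p_{n+1} = p_n + (h/6)·(k1 + 2k2 + 2k3 + k4).
x=-0.500000, p=-2.400000:
  k1 = f(-0.500000, -2.400000) = -1.099000
  k2 = f(-0.390000, -2.520890) = -1.156567
  k3 = f(-0.390000, -2.527222) = -1.159480
  k4 = f(-0.280000, -2.655086) = -1.219771
  p ← -2.400000 + (0.22/6)·(k1 + 2k2 + 2k3 + k4) = -2.654865
p(-0.28) ≈ -2.6549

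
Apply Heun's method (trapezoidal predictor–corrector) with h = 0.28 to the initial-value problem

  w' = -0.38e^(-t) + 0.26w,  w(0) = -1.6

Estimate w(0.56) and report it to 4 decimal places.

-2.0287

Heun: k1 = f(t_n, w_n); k2 = f(t_n + h, w_n + h·k1); w_{n+1} = w_n + (h/2)·(k1 + k2).
t=0.000000, w=-1.600000:
  k1 = f(0.000000, -1.600000) = -0.796000
  k2 = f(0.280000, -1.822880) = -0.761147
  w ← -1.600000 + (0.28/2)·(-0.796000 + (-0.761147)) = -1.818001
t=0.280000, w=-1.818001:
  k1 = f(0.280000, -1.818001) = -0.759878
  k2 = f(0.560000, -2.030766) = -0.745059
  w ← -1.818001 + (0.28/2)·(-0.759878 + (-0.745059)) = -2.028692
w(0.56) ≈ -2.0287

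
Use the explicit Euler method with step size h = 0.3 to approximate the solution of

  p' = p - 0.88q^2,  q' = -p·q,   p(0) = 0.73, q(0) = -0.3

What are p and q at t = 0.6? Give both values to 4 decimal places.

Euler on (p,q): p_{n+1} = p_n + h·p', q_{n+1} = q_n + h·q'.
0.000000: (0.730000, -0.300000); f=(0.650800, 0.219000) → (0.925240, -0.234300)
0.300000: (0.925240, -0.234300); f=(0.876931, 0.216784) → (1.188319, -0.169265)
(p(0.6), q(0.6)) ≈ (1.1883, -0.1693)

1.1883, -0.1693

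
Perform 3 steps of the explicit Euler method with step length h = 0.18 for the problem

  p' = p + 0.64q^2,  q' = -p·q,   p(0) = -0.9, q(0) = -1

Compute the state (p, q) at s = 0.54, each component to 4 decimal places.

Euler on (p,q): p_{n+1} = p_n + h·p', q_{n+1} = q_n + h·q'.
0.000000: (-0.900000, -1.000000); f=(-0.260000, -0.900000) → (-0.946800, -1.162000)
0.180000: (-0.946800, -1.162000); f=(-0.082644, -1.100182) → (-0.961676, -1.360033)
0.360000: (-0.961676, -1.360033); f=(0.222125, -1.307911) → (-0.921693, -1.595457)
(p(0.54), q(0.54)) ≈ (-0.9217, -1.5955)

-0.9217, -1.5955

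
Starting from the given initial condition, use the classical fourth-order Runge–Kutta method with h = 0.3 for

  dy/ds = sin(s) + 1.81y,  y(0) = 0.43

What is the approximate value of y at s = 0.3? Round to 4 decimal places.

0.7938

RK4: k1 = f(s_n, y_n); k2 = f(s_n + h/2, y_n + (h/2)·k1); k3 = f(s_n + h/2, y_n + (h/2)·k2); k4 = f(s_n + h, y_n + h·k3); y_{n+1} = y_n + (h/6)·(k1 + 2k2 + 2k3 + k4).
s=0.000000, y=0.430000:
  k1 = f(0.000000, 0.430000) = 0.778300
  k2 = f(0.150000, 0.546745) = 1.139047
  k3 = f(0.150000, 0.600857) = 1.236989
  k4 = f(0.300000, 0.801097) = 1.745505
  y ← 0.430000 + (0.3/6)·(k1 + 2k2 + 2k3 + k4) = 0.793794
y(0.3) ≈ 0.7938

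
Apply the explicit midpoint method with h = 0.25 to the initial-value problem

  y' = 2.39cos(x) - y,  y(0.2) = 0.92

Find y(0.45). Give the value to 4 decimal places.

1.2118

Midpoint: k1 = f(x_n, y_n); k2 = f(x_n + h/2, y_n + (h/2)·k1); y_{n+1} = y_n + h·k2.
x=0.200000, y=0.920000:
  k1 = f(0.200000, 0.920000) = 1.422359
  k2 = f(0.325000, 1.097795) = 1.167090
  y ← 0.920000 + 0.25·1.167090 = 1.211773
y(0.45) ≈ 1.2118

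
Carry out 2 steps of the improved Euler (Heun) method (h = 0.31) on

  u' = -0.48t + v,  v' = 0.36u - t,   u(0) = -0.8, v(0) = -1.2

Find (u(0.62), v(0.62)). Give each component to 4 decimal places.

Heun on (u,v): k1 = f(t_n, state_n); k2 = f(t_n + h, state_n + h·k1); state_{n+1} = state_n + (h/2)·(k1 + k2).
0.000000: (-0.800000, -1.200000)
  k1 = (-1.200000, -0.288000)
  predictor → (-1.172000, -1.289280)
  k2 = (-1.438080, -0.731920)
  → (-1.208902, -1.358088)
0.310000: (-1.208902, -1.358088)
  k1 = (-1.506888, -0.745205)
  predictor → (-1.676038, -1.589101)
  k2 = (-1.886701, -1.223374)
  → (-1.734909, -1.663217)
(u(0.62), v(0.62)) ≈ (-1.7349, -1.6632)

-1.7349, -1.6632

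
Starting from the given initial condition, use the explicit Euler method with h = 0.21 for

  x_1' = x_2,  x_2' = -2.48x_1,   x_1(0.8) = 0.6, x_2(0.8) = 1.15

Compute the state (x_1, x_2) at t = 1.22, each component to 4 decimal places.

1.0174, 0.3993

Euler on (x_1,x_2): x_1_{n+1} = x_1_n + h·x_1', x_2_{n+1} = x_2_n + h·x_2'.
0.800000: (0.600000, 1.150000); f=(1.150000, -1.488000) → (0.841500, 0.837520)
1.010000: (0.841500, 0.837520); f=(0.837520, -2.086920) → (1.017379, 0.399267)
(x_1(1.22), x_2(1.22)) ≈ (1.0174, 0.3993)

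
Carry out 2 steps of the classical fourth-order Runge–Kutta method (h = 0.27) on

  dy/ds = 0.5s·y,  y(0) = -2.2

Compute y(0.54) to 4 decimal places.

RK4: k1 = f(s_n, y_n); k2 = f(s_n + h/2, y_n + (h/2)·k1); k3 = f(s_n + h/2, y_n + (h/2)·k2); k4 = f(s_n + h, y_n + h·k3); y_{n+1} = y_n + (h/6)·(k1 + 2k2 + 2k3 + k4).
s=0.000000, y=-2.200000:
  k1 = f(0.000000, -2.200000) = 0.000000
  k2 = f(0.135000, -2.200000) = -0.148500
  k3 = f(0.135000, -2.220048) = -0.149853
  k4 = f(0.270000, -2.240460) = -0.302462
  y ← -2.200000 + (0.27/6)·(k1 + 2k2 + 2k3 + k4) = -2.240463
s=0.270000, y=-2.240463:
  k1 = f(0.270000, -2.240463) = -0.302462
  k2 = f(0.405000, -2.281295) = -0.461962
  k3 = f(0.405000, -2.302827) = -0.466323
  k4 = f(0.540000, -2.366370) = -0.638920
  y ← -2.240463 + (0.27/6)·(k1 + 2k2 + 2k3 + k4) = -2.366370
y(0.54) ≈ -2.3664

-2.3664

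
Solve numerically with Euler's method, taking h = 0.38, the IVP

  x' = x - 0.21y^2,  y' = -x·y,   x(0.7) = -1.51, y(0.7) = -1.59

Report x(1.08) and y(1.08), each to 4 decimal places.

Euler on (x,y): x_{n+1} = x_n + h·x', y_{n+1} = y_n + h·y'.
0.700000: (-1.510000, -1.590000); f=(-2.040901, -2.400900) → (-2.285542, -2.502342)
(x(1.08), y(1.08)) ≈ (-2.2855, -2.5023)

-2.2855, -2.5023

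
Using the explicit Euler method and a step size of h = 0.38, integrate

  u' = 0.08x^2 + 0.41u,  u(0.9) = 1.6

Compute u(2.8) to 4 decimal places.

Euler: u_{n+1} = u_n + h·f(x_n, u_n).
x=0.900000, u=1.600000: f=0.720800 → u ← 1.600000 + 0.38·0.720800 = 1.873904
x=1.280000, u=1.873904: f=0.899373 → u ← 1.873904 + 0.38·0.899373 = 2.215666
x=1.660000, u=2.215666: f=1.128871 → u ← 2.215666 + 0.38·1.128871 = 2.644637
x=2.040000, u=2.644637: f=1.417229 → u ← 2.644637 + 0.38·1.417229 = 3.183184
x=2.420000, u=3.183184: f=1.773617 → u ← 3.183184 + 0.38·1.773617 = 3.857158
u(2.8) ≈ 3.8572

3.8572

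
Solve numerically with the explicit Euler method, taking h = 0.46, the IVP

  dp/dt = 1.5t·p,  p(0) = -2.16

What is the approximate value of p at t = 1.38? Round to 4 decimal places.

-4.6520

Euler: p_{n+1} = p_n + h·f(t_n, p_n).
t=0.000000, p=-2.160000: f=0.000000 → p ← -2.160000 + 0.46·0.000000 = -2.160000
t=0.460000, p=-2.160000: f=-1.490400 → p ← -2.160000 + 0.46·(-1.490400) = -2.845584
t=0.920000, p=-2.845584: f=-3.926906 → p ← -2.845584 + 0.46·(-3.926906) = -4.651961
p(1.38) ≈ -4.6520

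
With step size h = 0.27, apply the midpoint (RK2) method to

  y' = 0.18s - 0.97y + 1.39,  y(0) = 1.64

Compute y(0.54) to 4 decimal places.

1.5795

Midpoint: k1 = f(s_n, y_n); k2 = f(s_n + h/2, y_n + (h/2)·k1); y_{n+1} = y_n + h·k2.
s=0.000000, y=1.640000:
  k1 = f(0.000000, 1.640000) = -0.200800
  k2 = f(0.135000, 1.612892) = -0.150205
  y ← 1.640000 + 0.27·(-0.150205) = 1.599445
s=0.270000, y=1.599445:
  k1 = f(0.270000, 1.599445) = -0.112861
  k2 = f(0.405000, 1.584208) = -0.073782
  y ← 1.599445 + 0.27·(-0.073782) = 1.579523
y(0.54) ≈ 1.5795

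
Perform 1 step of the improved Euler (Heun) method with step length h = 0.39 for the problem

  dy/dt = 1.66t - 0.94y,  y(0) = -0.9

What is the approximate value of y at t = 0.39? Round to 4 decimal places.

Heun: k1 = f(t_n, y_n); k2 = f(t_n + h, y_n + h·k1); y_{n+1} = y_n + (h/2)·(k1 + k2).
t=0.000000, y=-0.900000:
  k1 = f(0.000000, -0.900000) = 0.846000
  k2 = f(0.390000, -0.570060) = 1.183256
  y ← -0.900000 + (0.39/2)·(0.846000 + 1.183256) = -0.504295
y(0.39) ≈ -0.5043

-0.5043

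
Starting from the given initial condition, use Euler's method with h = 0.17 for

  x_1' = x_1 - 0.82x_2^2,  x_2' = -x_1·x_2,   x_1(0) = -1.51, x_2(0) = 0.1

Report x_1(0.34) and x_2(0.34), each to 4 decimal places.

-2.0709, 0.1634

Euler on (x_1,x_2): x_1_{n+1} = x_1_n + h·x_1', x_2_{n+1} = x_2_n + h·x_2'.
0.000000: (-1.510000, 0.100000); f=(-1.518200, 0.151000) → (-1.768094, 0.125670)
0.170000: (-1.768094, 0.125670); f=(-1.781044, 0.222196) → (-2.070872, 0.163443)
(x_1(0.34), x_2(0.34)) ≈ (-2.0709, 0.1634)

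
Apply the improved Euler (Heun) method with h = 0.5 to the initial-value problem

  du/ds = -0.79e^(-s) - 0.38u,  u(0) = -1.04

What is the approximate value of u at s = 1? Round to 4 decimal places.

Heun: k1 = f(s_n, u_n); k2 = f(s_n + h, u_n + h·k1); u_{n+1} = u_n + (h/2)·(k1 + k2).
s=0.000000, u=-1.040000:
  k1 = f(0.000000, -1.040000) = -0.394800
  k2 = f(0.500000, -1.237400) = -0.008947
  u ← -1.040000 + (0.5/2)·(-0.394800 + (-0.008947)) = -1.140937
s=0.500000, u=-1.140937:
  k1 = f(0.500000, -1.140937) = -0.045603
  k2 = f(1.000000, -1.163738) = 0.151596
  u ← -1.140937 + (0.5/2)·(-0.045603 + 0.151596) = -1.114439
u(1) ≈ -1.1144

-1.1144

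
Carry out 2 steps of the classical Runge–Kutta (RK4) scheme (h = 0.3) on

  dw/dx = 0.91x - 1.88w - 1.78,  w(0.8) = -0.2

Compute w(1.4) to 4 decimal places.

-0.3266

RK4: k1 = f(x_n, w_n); k2 = f(x_n + h/2, w_n + (h/2)·k1); k3 = f(x_n + h/2, w_n + (h/2)·k2); k4 = f(x_n + h, w_n + h·k3); w_{n+1} = w_n + (h/6)·(k1 + 2k2 + 2k3 + k4).
x=0.800000, w=-0.200000:
  k1 = f(0.800000, -0.200000) = -0.676000
  k2 = f(0.950000, -0.301400) = -0.348868
  k3 = f(0.950000, -0.252330) = -0.441119
  k4 = f(1.100000, -0.332336) = -0.154209
  w ← -0.200000 + (0.3/6)·(k1 + 2k2 + 2k3 + k4) = -0.320509
x=1.100000, w=-0.320509:
  k1 = f(1.100000, -0.320509) = -0.176443
  k2 = f(1.250000, -0.346976) = 0.009814
  k3 = f(1.250000, -0.319037) = -0.042710
  k4 = f(1.400000, -0.333322) = 0.120646
  w ← -0.320509 + (0.3/6)·(k1 + 2k2 + 2k3 + k4) = -0.326589
w(1.4) ≈ -0.3266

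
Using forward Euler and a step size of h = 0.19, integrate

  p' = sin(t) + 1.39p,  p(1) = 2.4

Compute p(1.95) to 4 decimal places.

Euler: p_{n+1} = p_n + h·f(t_n, p_n).
t=1.000000, p=2.400000: f=4.177471 → p ← 2.400000 + 0.19·4.177471 = 3.193719
t=1.190000, p=3.193719: f=5.367639 → p ← 3.193719 + 0.19·5.367639 = 4.213571
t=1.380000, p=4.213571: f=6.838717 → p ← 4.213571 + 0.19·6.838717 = 5.512927
t=1.570000, p=5.512927: f=8.662968 → p ← 5.512927 + 0.19·8.662968 = 7.158891
t=1.760000, p=7.158891: f=10.933013 → p ← 7.158891 + 0.19·10.933013 = 9.236164
p(1.95) ≈ 9.2362

9.2362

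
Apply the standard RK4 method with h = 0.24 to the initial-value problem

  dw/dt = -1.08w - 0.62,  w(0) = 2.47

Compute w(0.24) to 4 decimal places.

1.7750

RK4: k1 = f(t_n, w_n); k2 = f(t_n + h/2, w_n + (h/2)·k1); k3 = f(t_n + h/2, w_n + (h/2)·k2); k4 = f(t_n + h, w_n + h·k3); w_{n+1} = w_n + (h/6)·(k1 + 2k2 + 2k3 + k4).
t=0.000000, w=2.470000:
  k1 = f(0.000000, 2.470000) = -3.287600
  k2 = f(0.120000, 2.075488) = -2.861527
  k3 = f(0.120000, 2.126617) = -2.916746
  k4 = f(0.240000, 1.769981) = -2.531579
  w ← 2.470000 + (0.24/6)·(k1 + 2k2 + 2k3 + k4) = 1.774971
w(0.24) ≈ 1.7750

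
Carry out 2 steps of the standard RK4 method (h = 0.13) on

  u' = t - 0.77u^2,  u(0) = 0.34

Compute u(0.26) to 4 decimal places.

0.3507

RK4: k1 = f(t_n, u_n); k2 = f(t_n + h/2, u_n + (h/2)·k1); k3 = f(t_n + h/2, u_n + (h/2)·k2); k4 = f(t_n + h, u_n + h·k3); u_{n+1} = u_n + (h/6)·(k1 + 2k2 + 2k3 + k4).
t=0.000000, u=0.340000:
  k1 = f(0.000000, 0.340000) = -0.089012
  k2 = f(0.065000, 0.334214) = -0.021008
  k3 = f(0.065000, 0.338634) = -0.023298
  k4 = f(0.130000, 0.336971) = 0.042567
  u ← 0.340000 + (0.13/6)·(k1 + 2k2 + 2k3 + k4) = 0.337074
t=0.130000, u=0.337074:
  k1 = f(0.130000, 0.337074) = 0.042514
  k2 = f(0.195000, 0.339837) = 0.106073
  k3 = f(0.195000, 0.343968) = 0.103898
  k4 = f(0.260000, 0.350580) = 0.165362
  u ← 0.337074 + (0.13/6)·(k1 + 2k2 + 2k3 + k4) = 0.350676
u(0.26) ≈ 0.3507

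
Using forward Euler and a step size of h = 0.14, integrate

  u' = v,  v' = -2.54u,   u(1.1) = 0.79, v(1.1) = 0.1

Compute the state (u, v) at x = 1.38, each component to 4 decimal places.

Euler on (u,v): u_{n+1} = u_n + h·u', v_{n+1} = v_n + h·v'.
1.100000: (0.790000, 0.100000); f=(0.100000, -2.006600) → (0.804000, -0.180924)
1.240000: (0.804000, -0.180924); f=(-0.180924, -2.042160) → (0.778671, -0.466826)
(u(1.38), v(1.38)) ≈ (0.7787, -0.4668)

0.7787, -0.4668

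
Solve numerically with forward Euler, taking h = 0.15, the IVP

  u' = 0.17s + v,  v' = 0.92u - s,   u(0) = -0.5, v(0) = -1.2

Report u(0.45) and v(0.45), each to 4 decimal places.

Euler on (u,v): u_{n+1} = u_n + h·u', v_{n+1} = v_n + h·v'.
0.000000: (-0.500000, -1.200000); f=(-1.200000, -0.460000) → (-0.680000, -1.269000)
0.150000: (-0.680000, -1.269000); f=(-1.243500, -0.775600) → (-0.866525, -1.385340)
0.300000: (-0.866525, -1.385340); f=(-1.334340, -1.097203) → (-1.066676, -1.549920)
(u(0.45), v(0.45)) ≈ (-1.0667, -1.5499)

-1.0667, -1.5499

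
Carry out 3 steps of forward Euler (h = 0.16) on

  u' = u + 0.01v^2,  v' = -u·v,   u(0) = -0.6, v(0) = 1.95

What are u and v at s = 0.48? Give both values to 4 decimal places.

-0.9109, 2.6742

Euler on (u,v): u_{n+1} = u_n + h·u', v_{n+1} = v_n + h·v'.
0.000000: (-0.600000, 1.950000); f=(-0.561975, 1.170000) → (-0.689916, 2.137200)
0.160000: (-0.689916, 2.137200); f=(-0.644240, 1.474488) → (-0.792994, 2.373118)
0.320000: (-0.792994, 2.373118); f=(-0.736677, 1.881869) → (-0.910863, 2.674217)
(u(0.48), v(0.48)) ≈ (-0.9109, 2.6742)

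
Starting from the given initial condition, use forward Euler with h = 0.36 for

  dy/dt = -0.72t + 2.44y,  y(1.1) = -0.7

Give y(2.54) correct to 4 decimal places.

Euler: y_{n+1} = y_n + h·f(t_n, y_n).
t=1.100000, y=-0.700000: f=-2.500000 → y ← -0.700000 + 0.36·(-2.500000) = -1.600000
t=1.460000, y=-1.600000: f=-4.955200 → y ← -1.600000 + 0.36·(-4.955200) = -3.383872
t=1.820000, y=-3.383872: f=-9.567048 → y ← -3.383872 + 0.36·(-9.567048) = -6.828009
t=2.180000, y=-6.828009: f=-18.229942 → y ← -6.828009 + 0.36·(-18.229942) = -13.390788
y(2.54) ≈ -13.3908

-13.3908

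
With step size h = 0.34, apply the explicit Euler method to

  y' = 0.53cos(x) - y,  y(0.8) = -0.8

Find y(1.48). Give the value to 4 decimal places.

Euler: y_{n+1} = y_n + h·f(x_n, y_n).
x=0.800000, y=-0.800000: f=1.169255 → y ← -0.800000 + 0.34·1.169255 = -0.402453
x=1.140000, y=-0.402453: f=0.623779 → y ← -0.402453 + 0.34·0.623779 = -0.190369
y(1.48) ≈ -0.1904

-0.1904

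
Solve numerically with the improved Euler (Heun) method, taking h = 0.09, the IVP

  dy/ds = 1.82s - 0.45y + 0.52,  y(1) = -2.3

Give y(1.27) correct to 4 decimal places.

Heun: k1 = f(s_n, y_n); k2 = f(s_n + h, y_n + h·k1); y_{n+1} = y_n + (h/2)·(k1 + k2).
s=1.000000, y=-2.300000:
  k1 = f(1.000000, -2.300000) = 3.375000
  k2 = f(1.090000, -1.996250) = 3.402113
  y ← -2.300000 + (0.09/2)·(3.375000 + 3.402113) = -1.995030
s=1.090000, y=-1.995030:
  k1 = f(1.090000, -1.995030) = 3.401563
  k2 = f(1.180000, -1.688889) = 3.427600
  y ← -1.995030 + (0.09/2)·(3.401563 + 3.427600) = -1.687718
s=1.180000, y=-1.687718:
  k1 = f(1.180000, -1.687718) = 3.427073
  k2 = f(1.270000, -1.379281) = 3.452076
  y ← -1.687718 + (0.09/2)·(3.427073 + 3.452076) = -1.378156
y(1.27) ≈ -1.3782

-1.3782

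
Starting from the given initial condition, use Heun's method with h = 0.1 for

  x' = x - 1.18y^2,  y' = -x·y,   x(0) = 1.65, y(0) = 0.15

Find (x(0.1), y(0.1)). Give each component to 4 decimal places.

1.8209, 0.1263

Heun on (x,y): k1 = f(t_n, state_n); k2 = f(t_n + h, state_n + h·k1); state_{n+1} = state_n + (h/2)·(k1 + k2).
0.000000: (1.650000, 0.150000)
  k1 = (1.623450, -0.247500)
  predictor → (1.812345, 0.125250)
  k2 = (1.793834, -0.226996)
  → (1.820864, 0.126275)
(x(0.1), y(0.1)) ≈ (1.8209, 0.1263)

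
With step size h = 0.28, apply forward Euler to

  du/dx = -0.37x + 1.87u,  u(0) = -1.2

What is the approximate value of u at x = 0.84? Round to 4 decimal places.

Euler: u_{n+1} = u_n + h·f(x_n, u_n).
x=0.000000, u=-1.200000: f=-2.244000 → u ← -1.200000 + 0.28·(-2.244000) = -1.828320
x=0.280000, u=-1.828320: f=-3.522558 → u ← -1.828320 + 0.28·(-3.522558) = -2.814636
x=0.560000, u=-2.814636: f=-5.470570 → u ← -2.814636 + 0.28·(-5.470570) = -4.346396
u(0.84) ≈ -4.3464

-4.3464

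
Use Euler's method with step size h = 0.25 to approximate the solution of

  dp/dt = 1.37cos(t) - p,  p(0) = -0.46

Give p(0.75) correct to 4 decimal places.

0.5481

Euler: p_{n+1} = p_n + h·f(t_n, p_n).
t=0.000000, p=-0.460000: f=1.830000 → p ← -0.460000 + 0.25·1.830000 = -0.002500
t=0.250000, p=-0.002500: f=1.329910 → p ← -0.002500 + 0.25·1.329910 = 0.329978
t=0.500000, p=0.329978: f=0.872311 → p ← 0.329978 + 0.25·0.872311 = 0.548055
p(0.75) ≈ 0.5481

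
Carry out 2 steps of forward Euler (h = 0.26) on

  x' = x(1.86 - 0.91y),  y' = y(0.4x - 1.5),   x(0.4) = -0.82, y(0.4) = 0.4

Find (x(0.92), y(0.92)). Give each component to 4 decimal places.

-1.6332, 0.1032

Euler on (x,y): x_{n+1} = x_n + h·x', y_{n+1} = y_n + h·y'.
0.400000: (-0.820000, 0.400000); f=(-1.226720, -0.731200) → (-1.138947, 0.209888)
0.660000: (-1.138947, 0.209888); f=(-1.900905, -0.410453) → (-1.633183, 0.103170)
(x(0.92), y(0.92)) ≈ (-1.6332, 0.1032)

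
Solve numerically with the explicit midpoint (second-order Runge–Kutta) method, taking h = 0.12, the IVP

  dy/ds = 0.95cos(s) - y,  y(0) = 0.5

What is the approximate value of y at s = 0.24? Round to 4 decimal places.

0.5938

Midpoint: k1 = f(s_n, y_n); k2 = f(s_n + h/2, y_n + (h/2)·k1); y_{n+1} = y_n + h·k2.
s=0.000000, y=0.500000:
  k1 = f(0.000000, 0.500000) = 0.450000
  k2 = f(0.060000, 0.527000) = 0.421291
  y ← 0.500000 + 0.12·0.421291 = 0.550555
s=0.120000, y=0.550555:
  k1 = f(0.120000, 0.550555) = 0.392613
  k2 = f(0.180000, 0.574112) = 0.360540
  y ← 0.550555 + 0.12·0.360540 = 0.593820
y(0.24) ≈ 0.5938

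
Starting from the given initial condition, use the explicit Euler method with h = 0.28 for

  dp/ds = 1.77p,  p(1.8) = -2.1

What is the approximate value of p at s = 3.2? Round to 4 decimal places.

Euler: p_{n+1} = p_n + h·f(s_n, p_n).
s=1.800000, p=-2.100000: f=-3.717000 → p ← -2.100000 + 0.28·(-3.717000) = -3.140760
s=2.080000, p=-3.140760: f=-5.559145 → p ← -3.140760 + 0.28·(-5.559145) = -4.697321
s=2.360000, p=-4.697321: f=-8.314258 → p ← -4.697321 + 0.28·(-8.314258) = -7.025313
s=2.640000, p=-7.025313: f=-12.434804 → p ← -7.025313 + 0.28·(-12.434804) = -10.507058
s=2.920000, p=-10.507058: f=-18.597492 → p ← -10.507058 + 0.28·(-18.597492) = -15.714356
p(3.2) ≈ -15.7144

-15.7144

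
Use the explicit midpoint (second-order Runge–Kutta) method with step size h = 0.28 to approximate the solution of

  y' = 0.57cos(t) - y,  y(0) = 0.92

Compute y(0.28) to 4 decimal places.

Midpoint: k1 = f(t_n, y_n); k2 = f(t_n + h/2, y_n + (h/2)·k1); y_{n+1} = y_n + h·k2.
t=0.000000, y=0.920000:
  k1 = f(0.000000, 0.920000) = -0.350000
  k2 = f(0.140000, 0.871000) = -0.306577
  y ← 0.920000 + 0.28·(-0.306577) = 0.834158
y(0.28) ≈ 0.8342

0.8342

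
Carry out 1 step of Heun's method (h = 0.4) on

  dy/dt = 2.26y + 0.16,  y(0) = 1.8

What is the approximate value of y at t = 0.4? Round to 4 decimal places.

4.2556

Heun: k1 = f(t_n, y_n); k2 = f(t_n + h, y_n + h·k1); y_{n+1} = y_n + (h/2)·(k1 + k2).
t=0.000000, y=1.800000:
  k1 = f(0.000000, 1.800000) = 4.228000
  k2 = f(0.400000, 3.491200) = 8.050112
  y ← 1.800000 + (0.4/2)·(4.228000 + 8.050112) = 4.255622
y(0.4) ≈ 4.2556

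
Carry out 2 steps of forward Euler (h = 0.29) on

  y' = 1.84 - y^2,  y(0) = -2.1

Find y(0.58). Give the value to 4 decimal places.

Euler: y_{n+1} = y_n + h·f(s_n, y_n).
s=0.000000, y=-2.100000: f=-2.570000 → y ← -2.100000 + 0.29·(-2.570000) = -2.845300
s=0.290000, y=-2.845300: f=-6.255732 → y ← -2.845300 + 0.29·(-6.255732) = -4.659462
y(0.58) ≈ -4.6595

-4.6595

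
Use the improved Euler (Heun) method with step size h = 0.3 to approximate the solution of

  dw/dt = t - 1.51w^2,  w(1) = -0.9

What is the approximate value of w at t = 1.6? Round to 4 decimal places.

-0.9325

Heun: k1 = f(t_n, w_n); k2 = f(t_n + h, w_n + h·k1); w_{n+1} = w_n + (h/2)·(k1 + k2).
t=1.000000, w=-0.900000:
  k1 = f(1.000000, -0.900000) = -0.223100
  k2 = f(1.300000, -0.966930) = -0.111780
  w ← -0.900000 + (0.3/2)·(-0.223100 + (-0.111780)) = -0.950232
t=1.300000, w=-0.950232:
  k1 = f(1.300000, -0.950232) = -0.063441
  k2 = f(1.600000, -0.969264) = 0.181396
  w ← -0.950232 + (0.3/2)·(-0.063441 + 0.181396) = -0.932539
w(1.6) ≈ -0.9325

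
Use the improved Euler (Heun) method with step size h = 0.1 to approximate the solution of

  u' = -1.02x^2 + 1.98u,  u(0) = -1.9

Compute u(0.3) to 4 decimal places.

Heun: k1 = f(x_n, u_n); k2 = f(x_n + h, u_n + h·k1); u_{n+1} = u_n + (h/2)·(k1 + k2).
x=0.000000, u=-1.900000:
  k1 = f(0.000000, -1.900000) = -3.762000
  k2 = f(0.100000, -2.276200) = -4.517076
  u ← -1.900000 + (0.1/2)·(-3.762000 + (-4.517076)) = -2.313954
x=0.100000, u=-2.313954:
  k1 = f(0.100000, -2.313954) = -4.591829
  k2 = f(0.200000, -2.773137) = -5.531611
  u ← -2.313954 + (0.1/2)·(-4.591829 + (-5.531611)) = -2.820126
x=0.200000, u=-2.820126:
  k1 = f(0.200000, -2.820126) = -5.624649
  k2 = f(0.300000, -3.382591) = -6.789329
  u ← -2.820126 + (0.1/2)·(-5.624649 + (-6.789329)) = -3.440825
u(0.3) ≈ -3.4408

-3.4408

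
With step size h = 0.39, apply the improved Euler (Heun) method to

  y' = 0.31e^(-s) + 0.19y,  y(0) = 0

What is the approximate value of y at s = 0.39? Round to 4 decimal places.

Heun: k1 = f(s_n, y_n); k2 = f(s_n + h, y_n + h·k1); y_{n+1} = y_n + (h/2)·(k1 + k2).
s=0.000000, y=0.000000:
  k1 = f(0.000000, 0.000000) = 0.310000
  k2 = f(0.390000, 0.120900) = 0.232859
  y ← 0.000000 + (0.39/2)·(0.310000 + 0.232859) = 0.105857
y(0.39) ≈ 0.1059

0.1059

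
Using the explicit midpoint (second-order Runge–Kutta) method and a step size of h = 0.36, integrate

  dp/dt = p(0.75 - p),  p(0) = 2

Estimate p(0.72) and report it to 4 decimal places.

Midpoint: k1 = f(t_n, p_n); k2 = f(t_n + h/2, p_n + (h/2)·k1); p_{n+1} = p_n + h·k2.
t=0.000000, p=2.000000:
  k1 = f(0.000000, 2.000000) = -2.500000
  k2 = f(0.180000, 1.550000) = -1.240000
  p ← 2.000000 + 0.36·(-1.240000) = 1.553600
t=0.360000, p=1.553600:
  k1 = f(0.360000, 1.553600) = -1.248473
  k2 = f(0.540000, 1.328875) = -0.769252
  p ← 1.553600 + 0.36·(-0.769252) = 1.276669
p(0.72) ≈ 1.2767

1.2767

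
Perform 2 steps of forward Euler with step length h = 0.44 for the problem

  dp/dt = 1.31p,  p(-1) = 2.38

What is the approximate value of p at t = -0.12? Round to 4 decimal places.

Euler: p_{n+1} = p_n + h·f(t_n, p_n).
t=-1.000000, p=2.380000: f=3.117800 → p ← 2.380000 + 0.44·3.117800 = 3.751832
t=-0.560000, p=3.751832: f=4.914900 → p ← 3.751832 + 0.44·4.914900 = 5.914388
p(-0.12) ≈ 5.9144

5.9144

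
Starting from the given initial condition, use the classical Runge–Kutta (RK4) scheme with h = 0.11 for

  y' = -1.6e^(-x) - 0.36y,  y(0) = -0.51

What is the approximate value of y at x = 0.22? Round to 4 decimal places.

-0.7745

RK4: k1 = f(x_n, y_n); k2 = f(x_n + h/2, y_n + (h/2)·k1); k3 = f(x_n + h/2, y_n + (h/2)·k2); k4 = f(x_n + h, y_n + h·k3); y_{n+1} = y_n + (h/6)·(k1 + 2k2 + 2k3 + k4).
x=0.000000, y=-0.510000:
  k1 = f(0.000000, -0.510000) = -1.416400
  k2 = f(0.055000, -0.587902) = -1.302732
  k3 = f(0.055000, -0.581650) = -1.304982
  k4 = f(0.110000, -0.653548) = -1.198057
  y ← -0.510000 + (0.11/6)·(k1 + 2k2 + 2k3 + k4) = -0.653548
x=0.110000, y=-0.653548:
  k1 = f(0.110000, -0.653548) = -1.198057
  k2 = f(0.165000, -0.719441) = -1.097631
  k3 = f(0.165000, -0.713918) = -1.099620
  k4 = f(0.220000, -0.774506) = -1.005208
  y ← -0.653548 + (0.11/6)·(k1 + 2k2 + 2k3 + k4) = -0.774507
y(0.22) ≈ -0.7745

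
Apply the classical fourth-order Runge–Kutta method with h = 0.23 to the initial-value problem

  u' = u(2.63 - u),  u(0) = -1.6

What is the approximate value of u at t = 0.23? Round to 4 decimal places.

-5.7227

RK4: k1 = f(t_n, u_n); k2 = f(t_n + h/2, u_n + (h/2)·k1); k3 = f(t_n + h/2, u_n + (h/2)·k2); k4 = f(t_n + h, u_n + h·k3); u_{n+1} = u_n + (h/6)·(k1 + 2k2 + 2k3 + k4).
t=0.000000, u=-1.600000:
  k1 = f(0.000000, -1.600000) = -6.768000
  k2 = f(0.115000, -2.378320) = -11.911388
  k3 = f(0.115000, -2.969810) = -16.630368
  k4 = f(0.230000, -5.424985) = -43.698168
  u ← -1.600000 + (0.23/6)·(k1 + 2k2 + 2k3 + k4) = -5.722738
u(0.23) ≈ -5.7227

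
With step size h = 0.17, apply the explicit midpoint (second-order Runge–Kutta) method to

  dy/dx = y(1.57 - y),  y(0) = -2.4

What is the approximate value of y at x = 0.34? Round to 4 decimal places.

Midpoint: k1 = f(x_n, y_n); k2 = f(x_n + h/2, y_n + (h/2)·k1); y_{n+1} = y_n + h·k2.
x=0.000000, y=-2.400000:
  k1 = f(0.000000, -2.400000) = -9.528000
  k2 = f(0.085000, -3.209880) = -15.342841
  y ← -2.400000 + 0.17·(-15.342841) = -5.008283
x=0.170000, y=-5.008283:
  k1 = f(0.170000, -5.008283) = -32.945903
  k2 = f(0.255000, -7.808685) = -73.235193
  y ← -5.008283 + 0.17·(-73.235193) = -17.458266
y(0.34) ≈ -17.4583

-17.4583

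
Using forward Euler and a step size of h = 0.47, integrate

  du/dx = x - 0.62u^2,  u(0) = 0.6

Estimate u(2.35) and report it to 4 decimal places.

Euler: u_{n+1} = u_n + h·f(x_n, u_n).
x=0.000000, u=0.600000: f=-0.223200 → u ← 0.600000 + 0.47·(-0.223200) = 0.495096
x=0.470000, u=0.495096: f=0.318026 → u ← 0.495096 + 0.47·0.318026 = 0.644568
x=0.940000, u=0.644568: f=0.682410 → u ← 0.644568 + 0.47·0.682410 = 0.965301
x=1.410000, u=0.965301: f=0.832281 → u ← 0.965301 + 0.47·0.832281 = 1.356473
x=1.880000, u=1.356473: f=0.739189 → u ← 1.356473 + 0.47·0.739189 = 1.703891
u(2.35) ≈ 1.7039

1.7039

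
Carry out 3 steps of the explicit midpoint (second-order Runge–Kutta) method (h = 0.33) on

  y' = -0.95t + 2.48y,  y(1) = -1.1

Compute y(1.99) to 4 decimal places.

Midpoint: k1 = f(t_n, y_n); k2 = f(t_n + h/2, y_n + (h/2)·k1); y_{n+1} = y_n + h·k2.
t=1.000000, y=-1.100000:
  k1 = f(1.000000, -1.100000) = -3.678000
  k2 = f(1.165000, -1.706870) = -5.339788
  y ← -1.100000 + 0.33·(-5.339788) = -2.862130
t=1.330000, y=-2.862130:
  k1 = f(1.330000, -2.862130) = -8.361582
  k2 = f(1.495000, -4.241791) = -11.939892
  y ← -2.862130 + 0.33·(-11.939892) = -6.802294
t=1.660000, y=-6.802294:
  k1 = f(1.660000, -6.802294) = -18.446689
  k2 = f(1.825000, -9.845998) = -26.151825
  y ← -6.802294 + 0.33·(-26.151825) = -15.432396
y(1.99) ≈ -15.4324

-15.4324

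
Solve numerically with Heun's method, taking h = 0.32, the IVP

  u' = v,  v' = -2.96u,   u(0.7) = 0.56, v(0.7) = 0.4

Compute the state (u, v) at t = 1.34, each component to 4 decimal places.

Heun on (u,v): k1 = f(t_n, state_n); k2 = f(t_n + h, state_n + h·k1); state_{n+1} = state_n + (h/2)·(k1 + k2).
0.700000: (0.560000, 0.400000)
  k1 = (0.400000, -1.657600)
  predictor → (0.688000, -0.130432)
  k2 = (-0.130432, -2.036480)
  → (0.603131, -0.191053)
1.020000: (0.603131, -0.191053)
  k1 = (-0.191053, -1.785267)
  predictor → (0.541994, -0.762338)
  k2 = (-0.762338, -1.604302)
  → (0.450588, -0.733384)
(u(1.34), v(1.34)) ≈ (0.4506, -0.7334)

0.4506, -0.7334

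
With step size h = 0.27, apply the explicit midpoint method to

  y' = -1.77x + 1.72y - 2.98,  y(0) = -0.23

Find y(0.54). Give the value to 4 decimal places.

-3.4437

Midpoint: k1 = f(x_n, y_n); k2 = f(x_n + h/2, y_n + (h/2)·k1); y_{n+1} = y_n + h·k2.
x=0.000000, y=-0.230000:
  k1 = f(0.000000, -0.230000) = -3.375600
  k2 = f(0.135000, -0.685706) = -4.398364
  y ← -0.230000 + 0.27·(-4.398364) = -1.417558
x=0.270000, y=-1.417558:
  k1 = f(0.270000, -1.417558) = -5.896100
  k2 = f(0.405000, -2.213532) = -7.504125
  y ← -1.417558 + 0.27·(-7.504125) = -3.443672
y(0.54) ≈ -3.4437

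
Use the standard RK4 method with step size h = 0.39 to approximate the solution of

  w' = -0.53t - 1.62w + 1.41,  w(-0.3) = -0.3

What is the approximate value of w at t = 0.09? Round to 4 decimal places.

RK4: k1 = f(t_n, w_n); k2 = f(t_n + h/2, w_n + (h/2)·k1); k3 = f(t_n + h/2, w_n + (h/2)·k2); k4 = f(t_n + h, w_n + h·k3); w_{n+1} = w_n + (h/6)·(k1 + 2k2 + 2k3 + k4).
t=-0.300000, w=-0.300000:
  k1 = f(-0.300000, -0.300000) = 2.055000
  k2 = f(-0.105000, 0.100725) = 1.302475
  k3 = f(-0.105000, -0.046017) = 1.540198
  k4 = f(0.090000, 0.300677) = 0.875203
  w ← -0.300000 + (0.39/6)·(k1 + 2k2 + 2k3 + k4) = 0.260011
w(0.09) ≈ 0.2600

0.2600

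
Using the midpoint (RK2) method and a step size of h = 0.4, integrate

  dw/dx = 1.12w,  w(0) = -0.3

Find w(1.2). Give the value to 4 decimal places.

Midpoint: k1 = f(x_n, w_n); k2 = f(x_n + h/2, w_n + (h/2)·k1); w_{n+1} = w_n + h·k2.
x=0.000000, w=-0.300000:
  k1 = f(0.000000, -0.300000) = -0.336000
  k2 = f(0.200000, -0.367200) = -0.411264
  w ← -0.300000 + 0.4·(-0.411264) = -0.464506
x=0.400000, w=-0.464506:
  k1 = f(0.400000, -0.464506) = -0.520246
  k2 = f(0.600000, -0.568555) = -0.636781
  w ← -0.464506 + 0.4·(-0.636781) = -0.719218
x=0.800000, w=-0.719218:
  k1 = f(0.800000, -0.719218) = -0.805524
  k2 = f(1.000000, -0.880323) = -0.985962
  w ← -0.719218 + 0.4·(-0.985962) = -1.113603
w(1.2) ≈ -1.1136

-1.1136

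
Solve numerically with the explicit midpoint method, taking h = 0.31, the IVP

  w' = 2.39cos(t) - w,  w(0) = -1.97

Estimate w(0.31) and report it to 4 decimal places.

-0.8368

Midpoint: k1 = f(t_n, w_n); k2 = f(t_n + h/2, w_n + (h/2)·k1); w_{n+1} = w_n + h·k2.
t=0.000000, w=-1.970000:
  k1 = f(0.000000, -1.970000) = 4.360000
  k2 = f(0.155000, -1.294200) = 3.655548
  w ← -1.970000 + 0.31·3.655548 = -0.836780
w(0.31) ≈ -0.8368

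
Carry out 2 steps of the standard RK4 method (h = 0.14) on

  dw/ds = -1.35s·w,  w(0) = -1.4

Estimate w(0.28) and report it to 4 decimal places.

-1.3278

RK4: k1 = f(s_n, w_n); k2 = f(s_n + h/2, w_n + (h/2)·k1); k3 = f(s_n + h/2, w_n + (h/2)·k2); k4 = f(s_n + h, w_n + h·k3); w_{n+1} = w_n + (h/6)·(k1 + 2k2 + 2k3 + k4).
s=0.000000, w=-1.400000:
  k1 = f(0.000000, -1.400000) = 0.000000
  k2 = f(0.070000, -1.400000) = 0.132300
  k3 = f(0.070000, -1.390739) = 0.131425
  k4 = f(0.140000, -1.381601) = 0.261122
  w ← -1.400000 + (0.14/6)·(k1 + 2k2 + 2k3 + k4) = -1.381600
s=0.140000, w=-1.381600:
  k1 = f(0.140000, -1.381600) = 0.261122
  k2 = f(0.210000, -1.363321) = 0.386502
  k3 = f(0.210000, -1.354545) = 0.384013
  k4 = f(0.280000, -1.327838) = 0.501923
  w ← -1.381600 + (0.14/6)·(k1 + 2k2 + 2k3 + k4) = -1.327838
w(0.28) ≈ -1.3278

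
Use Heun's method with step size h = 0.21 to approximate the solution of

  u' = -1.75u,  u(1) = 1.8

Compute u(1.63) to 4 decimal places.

Heun: k1 = f(s_n, u_n); k2 = f(s_n + h, u_n + h·k1); u_{n+1} = u_n + (h/2)·(k1 + k2).
s=1.000000, u=1.800000:
  k1 = f(1.000000, 1.800000) = -3.150000
  k2 = f(1.210000, 1.138500) = -1.992375
  u ← 1.800000 + (0.21/2)·(-3.150000 + (-1.992375)) = 1.260051
s=1.210000, u=1.260051:
  k1 = f(1.210000, 1.260051) = -2.205089
  k2 = f(1.420000, 0.796982) = -1.394719
  u ← 1.260051 + (0.21/2)·(-2.205089 + (-1.394719)) = 0.882071
s=1.420000, u=0.882071:
  k1 = f(1.420000, 0.882071) = -1.543624
  k2 = f(1.630000, 0.557910) = -0.976342
  u ← 0.882071 + (0.21/2)·(-1.543624 + (-0.976342)) = 0.617474
u(1.63) ≈ 0.6175

0.6175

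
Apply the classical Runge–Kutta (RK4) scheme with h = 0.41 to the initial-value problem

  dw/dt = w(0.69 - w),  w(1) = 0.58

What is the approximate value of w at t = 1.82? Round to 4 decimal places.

RK4: k1 = f(t_n, w_n); k2 = f(t_n + h/2, w_n + (h/2)·k1); k3 = f(t_n + h/2, w_n + (h/2)·k2); k4 = f(t_n + h, w_n + h·k3); w_{n+1} = w_n + (h/6)·(k1 + 2k2 + 2k3 + k4).
t=1.000000, w=0.580000:
  k1 = f(1.000000, 0.580000) = 0.063800
  k2 = f(1.205000, 0.593079) = 0.057482
  k3 = f(1.205000, 0.591784) = 0.058123
  k4 = f(1.410000, 0.603830) = 0.052032
  w ← 0.580000 + (0.41/6)·(k1 + 2k2 + 2k3 + k4) = 0.603714
t=1.410000, w=0.603714:
  k1 = f(1.410000, 0.603714) = 0.052092
  k2 = f(1.615000, 0.614393) = 0.046452
  k3 = f(1.615000, 0.613237) = 0.047074
  k4 = f(1.820000, 0.623015) = 0.041733
  w ← 0.603714 + (0.41/6)·(k1 + 2k2 + 2k3 + k4) = 0.622908
w(1.82) ≈ 0.6229

0.6229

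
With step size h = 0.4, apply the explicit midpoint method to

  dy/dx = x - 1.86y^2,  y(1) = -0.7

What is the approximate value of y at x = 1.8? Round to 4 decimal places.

-0.0488

Midpoint: k1 = f(x_n, y_n); k2 = f(x_n + h/2, y_n + (h/2)·k1); y_{n+1} = y_n + h·k2.
x=1.000000, y=-0.700000:
  k1 = f(1.000000, -0.700000) = 0.088600
  k2 = f(1.200000, -0.682280) = 0.334159
  y ← -0.700000 + 0.4·0.334159 = -0.566336
x=1.400000, y=-0.566336:
  k1 = f(1.400000, -0.566336) = 0.803429
  k2 = f(1.600000, -0.405651) = 1.293932
  y ← -0.566336 + 0.4·1.293932 = -0.048763
y(1.8) ≈ -0.0488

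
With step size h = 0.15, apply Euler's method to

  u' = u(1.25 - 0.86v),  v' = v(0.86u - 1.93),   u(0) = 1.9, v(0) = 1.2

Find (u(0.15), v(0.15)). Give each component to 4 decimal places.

Euler on (u,v): u_{n+1} = u_n + h·u', v_{n+1} = v_n + h·v'.
0.000000: (1.900000, 1.200000); f=(0.414200, -0.355200) → (1.962130, 1.146720)
(u(0.15), v(0.15)) ≈ (1.9621, 1.1467)

1.9621, 1.1467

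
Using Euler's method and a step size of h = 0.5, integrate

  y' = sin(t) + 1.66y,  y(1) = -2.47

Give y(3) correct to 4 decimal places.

-22.3214

Euler: y_{n+1} = y_n + h·f(t_n, y_n).
t=1.000000, y=-2.470000: f=-3.258729 → y ← -2.470000 + 0.5·(-3.258729) = -4.099365
t=1.500000, y=-4.099365: f=-5.807450 → y ← -4.099365 + 0.5·(-5.807450) = -7.003090
t=2.000000, y=-7.003090: f=-10.715831 → y ← -7.003090 + 0.5·(-10.715831) = -12.361005
t=2.500000, y=-12.361005: f=-19.920796 → y ← -12.361005 + 0.5·(-19.920796) = -22.321403
y(3) ≈ -22.3214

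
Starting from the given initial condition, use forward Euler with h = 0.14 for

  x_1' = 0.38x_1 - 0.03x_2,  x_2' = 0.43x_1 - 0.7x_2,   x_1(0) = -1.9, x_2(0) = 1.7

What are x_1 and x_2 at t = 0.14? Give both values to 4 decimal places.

Euler on (x_1,x_2): x_1_{n+1} = x_1_n + h·x_1', x_2_{n+1} = x_2_n + h·x_2'.
0.000000: (-1.900000, 1.700000); f=(-0.773000, -2.007000) → (-2.008220, 1.419020)
(x_1(0.14), x_2(0.14)) ≈ (-2.0082, 1.4190)

-2.0082, 1.4190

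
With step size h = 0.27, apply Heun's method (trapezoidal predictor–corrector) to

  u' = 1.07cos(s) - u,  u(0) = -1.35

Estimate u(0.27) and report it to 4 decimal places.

Heun: k1 = f(s_n, u_n); k2 = f(s_n + h, u_n + h·k1); u_{n+1} = u_n + (h/2)·(k1 + k2).
s=0.000000, u=-1.350000:
  k1 = f(0.000000, -1.350000) = 2.420000
  k2 = f(0.270000, -0.696600) = 1.727835
  u ← -1.350000 + (0.27/2)·(2.420000 + 1.727835) = -0.790042
u(0.27) ≈ -0.7900

-0.7900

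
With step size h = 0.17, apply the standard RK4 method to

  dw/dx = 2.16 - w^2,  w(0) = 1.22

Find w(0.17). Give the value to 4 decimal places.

RK4: k1 = f(x_n, w_n); k2 = f(x_n + h/2, w_n + (h/2)·k1); k3 = f(x_n + h/2, w_n + (h/2)·k2); k4 = f(x_n + h, w_n + h·k3); w_{n+1} = w_n + (h/6)·(k1 + 2k2 + 2k3 + k4).
x=0.000000, w=1.220000:
  k1 = f(0.000000, 1.220000) = 0.671600
  k2 = f(0.085000, 1.277086) = 0.529051
  k3 = f(0.085000, 1.264969) = 0.559853
  k4 = f(0.170000, 1.315175) = 0.430315
  w ← 1.220000 + (0.17/6)·(k1 + 2k2 + 2k3 + k4) = 1.312925
w(0.17) ≈ 1.3129

1.3129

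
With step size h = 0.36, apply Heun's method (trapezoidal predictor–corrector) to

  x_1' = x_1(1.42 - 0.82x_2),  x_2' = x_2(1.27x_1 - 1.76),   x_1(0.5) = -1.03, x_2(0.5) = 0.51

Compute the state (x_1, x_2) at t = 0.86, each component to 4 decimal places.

-1.5850, 0.2623

Heun on (x_1,x_2): k1 = f(t_n, state_n); k2 = f(t_n + h, state_n + h·k1); state_{n+1} = state_n + (h/2)·(k1 + k2).
0.500000: (-1.030000, 0.510000)
  k1 = (-1.031854, -1.564731)
  predictor → (-1.401467, -0.053303)
  k2 = (-2.051340, 0.188686)
  → (-1.584975, 0.262312)
(x_1(0.86), x_2(0.86)) ≈ (-1.5850, 0.2623)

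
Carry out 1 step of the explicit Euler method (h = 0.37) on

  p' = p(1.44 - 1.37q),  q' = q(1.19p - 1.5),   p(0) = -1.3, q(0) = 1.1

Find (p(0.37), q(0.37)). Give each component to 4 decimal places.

-1.2678, -0.1401

Euler on (p,q): p_{n+1} = p_n + h·p', q_{n+1} = q_n + h·q'.
0.000000: (-1.300000, 1.100000); f=(0.087100, -3.351700) → (-1.267773, -0.140129)
(p(0.37), q(0.37)) ≈ (-1.2678, -0.1401)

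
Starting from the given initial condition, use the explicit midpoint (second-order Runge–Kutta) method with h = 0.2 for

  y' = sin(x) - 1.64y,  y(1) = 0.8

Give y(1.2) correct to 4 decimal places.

0.7313

Midpoint: k1 = f(x_n, y_n); k2 = f(x_n + h/2, y_n + (h/2)·k1); y_{n+1} = y_n + h·k2.
x=1.000000, y=0.800000:
  k1 = f(1.000000, 0.800000) = -0.470529
  k2 = f(1.100000, 0.752947) = -0.343626
  y ← 0.800000 + 0.2·(-0.343626) = 0.731275
y(1.2) ≈ 0.7313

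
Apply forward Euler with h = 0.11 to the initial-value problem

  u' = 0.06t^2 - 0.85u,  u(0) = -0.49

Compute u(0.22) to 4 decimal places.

Euler: u_{n+1} = u_n + h·f(t_n, u_n).
t=0.000000, u=-0.490000: f=0.416500 → u ← -0.490000 + 0.11·0.416500 = -0.444185
t=0.110000, u=-0.444185: f=0.378283 → u ← -0.444185 + 0.11·0.378283 = -0.402574
u(0.22) ≈ -0.4026

-0.4026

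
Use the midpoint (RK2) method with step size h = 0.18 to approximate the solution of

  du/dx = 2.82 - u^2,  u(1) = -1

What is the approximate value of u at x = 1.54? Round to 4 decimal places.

0.3660

Midpoint: k1 = f(x_n, u_n); k2 = f(x_n + h/2, u_n + (h/2)·k1); u_{n+1} = u_n + h·k2.
x=1.000000, u=-1.000000:
  k1 = f(1.000000, -1.000000) = 1.820000
  k2 = f(1.090000, -0.836200) = 2.120770
  u ← -1.000000 + 0.18·2.120770 = -0.618261
x=1.180000, u=-0.618261:
  k1 = f(1.180000, -0.618261) = 2.437753
  k2 = f(1.270000, -0.398864) = 2.660908
  u ← -0.618261 + 0.18·2.660908 = -0.139298
x=1.360000, u=-0.139298:
  k1 = f(1.360000, -0.139298) = 2.800596
  k2 = f(1.450000, 0.112756) = 2.807286
  u ← -0.139298 + 0.18·2.807286 = 0.366013
u(1.54) ≈ 0.3660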